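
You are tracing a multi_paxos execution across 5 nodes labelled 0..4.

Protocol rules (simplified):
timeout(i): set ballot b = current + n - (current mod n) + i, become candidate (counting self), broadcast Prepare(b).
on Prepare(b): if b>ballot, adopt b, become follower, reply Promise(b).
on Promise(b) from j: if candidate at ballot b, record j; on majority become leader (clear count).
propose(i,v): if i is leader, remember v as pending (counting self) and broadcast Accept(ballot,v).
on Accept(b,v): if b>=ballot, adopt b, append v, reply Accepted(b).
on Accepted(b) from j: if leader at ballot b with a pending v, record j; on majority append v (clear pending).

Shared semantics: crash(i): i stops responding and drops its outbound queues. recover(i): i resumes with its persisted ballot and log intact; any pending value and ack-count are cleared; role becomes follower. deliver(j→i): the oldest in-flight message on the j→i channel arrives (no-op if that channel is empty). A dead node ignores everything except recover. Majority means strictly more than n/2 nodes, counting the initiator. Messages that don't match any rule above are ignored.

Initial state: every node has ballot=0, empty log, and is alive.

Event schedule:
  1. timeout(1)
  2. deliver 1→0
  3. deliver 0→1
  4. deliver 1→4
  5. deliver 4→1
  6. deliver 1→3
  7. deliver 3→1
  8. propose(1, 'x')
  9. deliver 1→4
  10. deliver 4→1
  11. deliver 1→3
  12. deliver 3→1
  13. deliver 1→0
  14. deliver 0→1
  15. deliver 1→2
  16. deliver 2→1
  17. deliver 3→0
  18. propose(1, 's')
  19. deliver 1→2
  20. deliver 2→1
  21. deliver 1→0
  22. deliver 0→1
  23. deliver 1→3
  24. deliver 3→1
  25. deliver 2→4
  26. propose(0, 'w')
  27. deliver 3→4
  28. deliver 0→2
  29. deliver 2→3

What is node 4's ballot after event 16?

6

e1 timeout(1): 1[cand,b=6,-]
e2 deliver 1→0: 0[foll,b=6,-]
e3 deliver 0→1: ·
e4 deliver 1→4: 4[foll,b=6,-]
e5 deliver 4→1: 1[lead,b=6,-]
e6 deliver 1→3: 3[foll,b=6,-]
e7 deliver 3→1: ·
e8 propose(1,'x'): ·
e9 deliver 1→4: 4[foll,b=6,x]
e10 deliver 4→1: ·
e11 deliver 1→3: 3[foll,b=6,x]
e12 deliver 3→1: 1[lead,b=6,x]
e13 deliver 1→0: 0[foll,b=6,x]
e14 deliver 0→1: ·
e15 deliver 1→2: 2[foll,b=6,-]
e16 deliver 2→1: ·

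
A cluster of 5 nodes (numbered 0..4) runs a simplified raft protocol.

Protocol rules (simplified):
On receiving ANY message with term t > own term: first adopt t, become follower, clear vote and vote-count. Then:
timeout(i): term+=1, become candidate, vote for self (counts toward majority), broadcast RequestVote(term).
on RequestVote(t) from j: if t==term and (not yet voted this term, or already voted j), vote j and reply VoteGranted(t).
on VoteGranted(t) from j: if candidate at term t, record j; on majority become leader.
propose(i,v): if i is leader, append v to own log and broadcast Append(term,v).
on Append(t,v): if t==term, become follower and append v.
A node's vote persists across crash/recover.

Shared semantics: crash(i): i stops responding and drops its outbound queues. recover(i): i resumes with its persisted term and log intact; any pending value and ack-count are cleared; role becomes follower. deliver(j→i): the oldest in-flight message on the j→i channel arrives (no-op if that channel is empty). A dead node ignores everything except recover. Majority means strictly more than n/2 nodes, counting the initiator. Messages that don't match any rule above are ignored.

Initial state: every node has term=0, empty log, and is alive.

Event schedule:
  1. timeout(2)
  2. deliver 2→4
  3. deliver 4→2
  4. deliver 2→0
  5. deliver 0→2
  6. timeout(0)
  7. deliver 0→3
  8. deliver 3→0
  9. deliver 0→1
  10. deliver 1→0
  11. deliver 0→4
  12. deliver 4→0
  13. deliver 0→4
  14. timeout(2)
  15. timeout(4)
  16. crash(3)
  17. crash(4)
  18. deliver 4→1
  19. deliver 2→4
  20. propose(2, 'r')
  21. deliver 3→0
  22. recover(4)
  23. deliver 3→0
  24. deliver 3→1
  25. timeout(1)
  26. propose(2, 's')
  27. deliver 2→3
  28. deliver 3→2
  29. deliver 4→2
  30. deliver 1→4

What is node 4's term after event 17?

3

after 1 — timeout(2): n2:cand/t1/[-]
after 2 — deliver 2→4: n4:foll/t1/[-]
after 3 — deliver 4→2: ·
after 4 — deliver 2→0: n0:foll/t1/[-]
after 5 — deliver 0→2: n2:lead/t1/[-]
after 6 — timeout(0): n0:cand/t2/[-]
after 7 — deliver 0→3: n3:foll/t2/[-]
after 8 — deliver 3→0: ·
after 9 — deliver 0→1: n1:foll/t2/[-]
after 10 — deliver 1→0: n0:lead/t2/[-]
after 11 — deliver 0→4: n4:foll/t2/[-]
after 12 — deliver 4→0: ·
after 13 — deliver 0→4: ·
after 14 — timeout(2): n2:cand/t2/[-]
after 15 — timeout(4): n4:cand/t3/[-]
after 16 — crash(3): n3:✗foll/t2/[-]
after 17 — crash(4): n4:✗cand/t3/[-]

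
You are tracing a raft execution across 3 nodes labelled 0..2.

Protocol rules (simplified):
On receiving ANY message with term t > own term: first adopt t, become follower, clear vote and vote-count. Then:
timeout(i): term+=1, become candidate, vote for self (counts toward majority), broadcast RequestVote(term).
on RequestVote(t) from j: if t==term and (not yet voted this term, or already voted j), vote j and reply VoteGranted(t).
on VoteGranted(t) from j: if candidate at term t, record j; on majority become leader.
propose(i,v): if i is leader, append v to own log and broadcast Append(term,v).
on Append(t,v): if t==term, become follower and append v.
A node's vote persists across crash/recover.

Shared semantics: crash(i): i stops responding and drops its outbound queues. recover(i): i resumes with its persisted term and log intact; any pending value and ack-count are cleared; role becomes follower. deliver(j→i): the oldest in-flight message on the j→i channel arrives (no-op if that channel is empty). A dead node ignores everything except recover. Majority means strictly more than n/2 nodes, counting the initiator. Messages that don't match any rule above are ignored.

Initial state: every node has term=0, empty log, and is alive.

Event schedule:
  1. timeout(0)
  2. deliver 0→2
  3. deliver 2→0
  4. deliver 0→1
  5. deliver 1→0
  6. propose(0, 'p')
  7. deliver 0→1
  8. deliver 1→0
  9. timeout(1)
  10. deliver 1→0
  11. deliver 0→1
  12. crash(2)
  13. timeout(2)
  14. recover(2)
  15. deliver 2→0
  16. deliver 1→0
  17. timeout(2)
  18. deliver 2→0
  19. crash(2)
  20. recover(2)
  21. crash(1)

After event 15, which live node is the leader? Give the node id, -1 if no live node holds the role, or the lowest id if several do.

1

1. timeout(0):  <0:cand t1 ->
2. deliver 0→2:  <2:foll t1 ->
3. deliver 2→0:  <0:lead t1 ->
4. deliver 0→1:  <1:foll t1 ->
5. deliver 1→0:  nop
6. propose(0,'p'):  <0:lead t1 p>
7. deliver 0→1:  <1:foll t1 p>
8. deliver 1→0:  nop
9. timeout(1):  <1:cand t2 p>
10. deliver 1→0:  <0:foll t2 p>
11. deliver 0→1:  <1:lead t2 p>
12. crash(2):  <2:✗foll t1 ->
13. timeout(2):  nop
14. recover(2):  <2:foll t1 ->
15. deliver 2→0:  nop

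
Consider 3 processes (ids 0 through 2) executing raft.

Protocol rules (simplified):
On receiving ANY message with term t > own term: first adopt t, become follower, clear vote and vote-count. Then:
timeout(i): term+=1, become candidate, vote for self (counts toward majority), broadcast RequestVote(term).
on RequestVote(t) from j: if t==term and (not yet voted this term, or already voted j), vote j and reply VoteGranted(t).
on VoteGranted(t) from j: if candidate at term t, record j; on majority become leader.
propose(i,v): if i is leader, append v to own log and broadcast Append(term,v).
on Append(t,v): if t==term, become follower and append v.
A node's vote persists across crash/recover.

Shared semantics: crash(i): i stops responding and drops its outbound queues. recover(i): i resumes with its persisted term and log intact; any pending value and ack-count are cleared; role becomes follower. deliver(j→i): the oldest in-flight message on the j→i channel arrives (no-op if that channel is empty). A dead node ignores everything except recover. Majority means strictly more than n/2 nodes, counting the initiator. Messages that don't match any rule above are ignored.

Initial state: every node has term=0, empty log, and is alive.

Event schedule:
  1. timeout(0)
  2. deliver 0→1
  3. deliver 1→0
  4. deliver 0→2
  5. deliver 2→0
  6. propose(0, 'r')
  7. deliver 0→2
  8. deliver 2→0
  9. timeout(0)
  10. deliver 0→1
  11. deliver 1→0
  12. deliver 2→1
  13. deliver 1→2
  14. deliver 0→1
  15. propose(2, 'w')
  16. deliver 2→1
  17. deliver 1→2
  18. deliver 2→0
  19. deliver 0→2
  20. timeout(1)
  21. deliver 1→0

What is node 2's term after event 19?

after 1 — timeout(0): n0:cand/t1/[-]
after 2 — deliver 0→1: n1:foll/t1/[-]
after 3 — deliver 1→0: n0:lead/t1/[-]
after 4 — deliver 0→2: n2:foll/t1/[-]
after 5 — deliver 2→0: ·
after 6 — propose(0,'r'): n0:lead/t1/[r]
after 7 — deliver 0→2: n2:foll/t1/[r]
after 8 — deliver 2→0: ·
after 9 — timeout(0): n0:cand/t2/[r]
after 10 — deliver 0→1: n1:foll/t1/[r]
after 11 — deliver 1→0: ·
after 12 — deliver 2→1: ·
after 13 — deliver 1→2: ·
after 14 — deliver 0→1: n1:foll/t2/[r]
after 15 — propose(2,'w'): ·
after 16 — deliver 2→1: ·
after 17 — deliver 1→2: ·
after 18 — deliver 2→0: ·
after 19 — deliver 0→2: n2:foll/t2/[r]

2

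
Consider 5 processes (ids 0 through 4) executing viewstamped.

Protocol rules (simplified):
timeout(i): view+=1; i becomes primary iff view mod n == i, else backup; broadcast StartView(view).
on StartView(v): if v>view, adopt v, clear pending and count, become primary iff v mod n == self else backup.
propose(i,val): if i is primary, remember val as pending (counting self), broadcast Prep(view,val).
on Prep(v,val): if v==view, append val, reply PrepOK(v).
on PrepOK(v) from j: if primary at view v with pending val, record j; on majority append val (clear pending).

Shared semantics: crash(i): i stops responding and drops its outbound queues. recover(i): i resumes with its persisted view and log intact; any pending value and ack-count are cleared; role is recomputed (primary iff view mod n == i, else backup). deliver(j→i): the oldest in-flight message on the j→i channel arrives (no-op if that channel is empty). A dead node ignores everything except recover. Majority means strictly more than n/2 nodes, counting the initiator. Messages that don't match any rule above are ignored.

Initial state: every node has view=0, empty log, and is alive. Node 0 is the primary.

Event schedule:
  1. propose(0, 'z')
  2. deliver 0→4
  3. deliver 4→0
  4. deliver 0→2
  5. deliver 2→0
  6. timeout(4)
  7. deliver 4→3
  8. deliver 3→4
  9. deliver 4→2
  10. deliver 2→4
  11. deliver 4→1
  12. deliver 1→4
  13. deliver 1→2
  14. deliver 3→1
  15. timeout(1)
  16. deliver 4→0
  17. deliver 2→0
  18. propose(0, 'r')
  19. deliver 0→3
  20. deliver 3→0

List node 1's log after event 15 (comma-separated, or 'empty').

e1 propose(0,'z'): ·
e2 deliver 0→4: 4[back,v=0,z]
e3 deliver 4→0: ·
e4 deliver 0→2: 2[back,v=0,z]
e5 deliver 2→0: 0[prim,v=0,z]
e6 timeout(4): 4[back,v=1,z]
e7 deliver 4→3: 3[back,v=1,-]
e8 deliver 3→4: ·
e9 deliver 4→2: 2[back,v=1,z]
e10 deliver 2→4: ·
e11 deliver 4→1: 1[prim,v=1,-]
e12 deliver 1→4: ·
e13 deliver 1→2: ·
e14 deliver 3→1: ·
e15 timeout(1): 1[back,v=2,-]

empty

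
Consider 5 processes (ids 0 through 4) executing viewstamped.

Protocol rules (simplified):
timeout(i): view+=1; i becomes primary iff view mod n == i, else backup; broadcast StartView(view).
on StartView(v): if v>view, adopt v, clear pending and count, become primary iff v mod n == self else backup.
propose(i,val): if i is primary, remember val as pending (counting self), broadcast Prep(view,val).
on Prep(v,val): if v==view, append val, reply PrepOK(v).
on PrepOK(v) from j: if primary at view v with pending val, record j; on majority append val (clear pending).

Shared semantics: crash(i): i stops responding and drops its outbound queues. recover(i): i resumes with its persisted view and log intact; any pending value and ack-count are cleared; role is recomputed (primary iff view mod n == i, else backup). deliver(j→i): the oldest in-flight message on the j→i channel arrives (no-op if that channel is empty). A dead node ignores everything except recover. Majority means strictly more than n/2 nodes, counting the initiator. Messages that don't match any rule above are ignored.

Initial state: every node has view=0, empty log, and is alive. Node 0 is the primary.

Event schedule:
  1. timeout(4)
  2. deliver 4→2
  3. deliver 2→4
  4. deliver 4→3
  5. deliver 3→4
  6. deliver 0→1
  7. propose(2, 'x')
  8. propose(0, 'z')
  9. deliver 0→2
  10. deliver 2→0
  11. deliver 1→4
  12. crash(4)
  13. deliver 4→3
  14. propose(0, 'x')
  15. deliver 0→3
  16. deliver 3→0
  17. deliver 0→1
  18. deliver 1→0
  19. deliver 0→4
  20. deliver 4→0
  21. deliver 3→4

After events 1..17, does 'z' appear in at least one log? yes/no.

yes

e1 timeout(4): 4[back,v=1,-]
e2 deliver 4→2: 2[back,v=1,-]
e3 deliver 2→4: ·
e4 deliver 4→3: 3[back,v=1,-]
e5 deliver 3→4: ·
e6 deliver 0→1: ·
e7 propose(2,'x'): ·
e8 propose(0,'z'): ·
e9 deliver 0→2: ·
e10 deliver 2→0: ·
e11 deliver 1→4: ·
e12 crash(4): 4[✗back,v=1,-]
e13 deliver 4→3: ·
e14 propose(0,'x'): ·
e15 deliver 0→3: ·
e16 deliver 3→0: ·
e17 deliver 0→1: 1[back,v=0,z]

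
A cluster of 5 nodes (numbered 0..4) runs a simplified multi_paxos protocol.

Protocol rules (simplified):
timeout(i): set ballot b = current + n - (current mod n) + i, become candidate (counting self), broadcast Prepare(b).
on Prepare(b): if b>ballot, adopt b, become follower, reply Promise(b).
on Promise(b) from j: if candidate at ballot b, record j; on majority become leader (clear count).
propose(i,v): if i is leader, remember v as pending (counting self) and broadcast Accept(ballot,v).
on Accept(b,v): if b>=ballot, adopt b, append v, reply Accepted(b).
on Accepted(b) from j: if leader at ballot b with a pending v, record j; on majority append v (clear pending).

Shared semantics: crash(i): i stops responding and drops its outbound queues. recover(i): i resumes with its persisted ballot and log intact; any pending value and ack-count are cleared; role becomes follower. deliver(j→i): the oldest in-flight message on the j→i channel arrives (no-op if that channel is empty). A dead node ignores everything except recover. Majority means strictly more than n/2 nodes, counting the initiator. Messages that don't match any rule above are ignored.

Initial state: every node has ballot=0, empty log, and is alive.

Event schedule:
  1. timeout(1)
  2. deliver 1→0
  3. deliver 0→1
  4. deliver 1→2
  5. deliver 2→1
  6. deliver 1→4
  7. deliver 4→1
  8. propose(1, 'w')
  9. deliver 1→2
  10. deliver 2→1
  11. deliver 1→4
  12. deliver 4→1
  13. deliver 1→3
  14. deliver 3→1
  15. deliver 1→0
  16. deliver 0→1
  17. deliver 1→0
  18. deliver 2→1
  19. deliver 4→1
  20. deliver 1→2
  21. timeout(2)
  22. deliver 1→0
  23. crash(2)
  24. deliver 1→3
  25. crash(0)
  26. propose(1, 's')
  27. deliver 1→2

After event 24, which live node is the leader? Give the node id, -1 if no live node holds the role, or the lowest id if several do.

1

after 1 — timeout(1): n1:cand/b6/[-]
after 2 — deliver 1→0: n0:foll/b6/[-]
after 3 — deliver 0→1: ·
after 4 — deliver 1→2: n2:foll/b6/[-]
after 5 — deliver 2→1: n1:lead/b6/[-]
after 6 — deliver 1→4: n4:foll/b6/[-]
after 7 — deliver 4→1: ·
after 8 — propose(1,'w'): ·
after 9 — deliver 1→2: n2:foll/b6/[w]
after 10 — deliver 2→1: ·
after 11 — deliver 1→4: n4:foll/b6/[w]
after 12 — deliver 4→1: n1:lead/b6/[w]
after 13 — deliver 1→3: n3:foll/b6/[-]
after 14 — deliver 3→1: ·
after 15 — deliver 1→0: n0:foll/b6/[w]
after 16 — deliver 0→1: ·
after 17 — deliver 1→0: ·
after 18 — deliver 2→1: ·
after 19 — deliver 4→1: ·
after 20 — deliver 1→2: ·
after 21 — timeout(2): n2:cand/b12/[w]
after 22 — deliver 1→0: ·
after 23 — crash(2): n2:✗cand/b12/[w]
after 24 — deliver 1→3: n3:foll/b6/[w]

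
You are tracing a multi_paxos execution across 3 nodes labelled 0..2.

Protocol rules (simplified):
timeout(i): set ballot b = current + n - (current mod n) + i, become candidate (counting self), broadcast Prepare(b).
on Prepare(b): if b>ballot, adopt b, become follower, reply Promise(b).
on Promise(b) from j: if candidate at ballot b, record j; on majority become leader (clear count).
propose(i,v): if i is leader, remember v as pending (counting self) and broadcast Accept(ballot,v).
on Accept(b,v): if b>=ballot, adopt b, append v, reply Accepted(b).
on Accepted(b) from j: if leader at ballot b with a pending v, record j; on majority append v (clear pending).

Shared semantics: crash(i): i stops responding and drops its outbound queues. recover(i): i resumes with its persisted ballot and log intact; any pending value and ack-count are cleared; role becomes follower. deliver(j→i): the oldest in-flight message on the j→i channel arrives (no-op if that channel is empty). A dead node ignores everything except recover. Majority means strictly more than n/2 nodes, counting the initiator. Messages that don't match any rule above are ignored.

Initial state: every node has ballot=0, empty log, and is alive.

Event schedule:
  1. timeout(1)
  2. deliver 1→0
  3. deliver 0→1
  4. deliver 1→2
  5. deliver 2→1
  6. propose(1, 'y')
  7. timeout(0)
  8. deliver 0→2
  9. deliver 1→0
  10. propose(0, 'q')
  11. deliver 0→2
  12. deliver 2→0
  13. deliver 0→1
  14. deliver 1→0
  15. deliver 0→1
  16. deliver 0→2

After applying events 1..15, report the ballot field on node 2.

6

step 1 timeout(1): 1={cand,b=4,log=-}
step 2 deliver 1→0: 0={foll,b=4,log=-}
step 3 deliver 0→1: 1={lead,b=4,log=-}
step 4 deliver 1→2: 2={foll,b=4,log=-}
step 5 deliver 2→1: —
step 6 propose(1,'y'): —
step 7 timeout(0): 0={cand,b=6,log=-}
step 8 deliver 0→2: 2={foll,b=6,log=-}
step 9 deliver 1→0: —
step 10 propose(0,'q'): —
step 11 deliver 0→2: —
step 12 deliver 2→0: 0={lead,b=6,log=-}
step 13 deliver 0→1: 1={foll,b=6,log=-}
step 14 deliver 1→0: —
step 15 deliver 0→1: —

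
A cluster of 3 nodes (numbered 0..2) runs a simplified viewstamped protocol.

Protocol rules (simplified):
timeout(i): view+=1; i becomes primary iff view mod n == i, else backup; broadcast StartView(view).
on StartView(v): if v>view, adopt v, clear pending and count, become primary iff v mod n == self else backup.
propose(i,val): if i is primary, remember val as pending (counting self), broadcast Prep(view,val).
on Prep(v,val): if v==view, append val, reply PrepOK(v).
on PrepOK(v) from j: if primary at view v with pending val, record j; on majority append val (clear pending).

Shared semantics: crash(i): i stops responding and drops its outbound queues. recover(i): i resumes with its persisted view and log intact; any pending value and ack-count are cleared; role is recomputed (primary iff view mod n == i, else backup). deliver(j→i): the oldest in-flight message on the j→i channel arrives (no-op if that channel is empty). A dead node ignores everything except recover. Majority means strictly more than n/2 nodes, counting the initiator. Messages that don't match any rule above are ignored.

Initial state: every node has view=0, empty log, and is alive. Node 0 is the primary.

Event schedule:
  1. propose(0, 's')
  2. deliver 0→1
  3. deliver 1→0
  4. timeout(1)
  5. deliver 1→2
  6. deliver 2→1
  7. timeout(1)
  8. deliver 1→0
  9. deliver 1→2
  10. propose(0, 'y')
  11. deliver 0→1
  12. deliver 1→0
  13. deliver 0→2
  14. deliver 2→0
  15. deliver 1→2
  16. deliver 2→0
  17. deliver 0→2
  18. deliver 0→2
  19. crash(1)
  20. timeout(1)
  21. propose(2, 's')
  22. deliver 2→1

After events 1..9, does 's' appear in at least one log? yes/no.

yes

step 1 propose(0,'s'): —
step 2 deliver 0→1: 1={back,v=0,log=s}
step 3 deliver 1→0: 0={prim,v=0,log=s}
step 4 timeout(1): 1={prim,v=1,log=s}
step 5 deliver 1→2: 2={back,v=1,log=-}
step 6 deliver 2→1: —
step 7 timeout(1): 1={back,v=2,log=s}
step 8 deliver 1→0: 0={back,v=1,log=s}
step 9 deliver 1→2: 2={prim,v=2,log=-}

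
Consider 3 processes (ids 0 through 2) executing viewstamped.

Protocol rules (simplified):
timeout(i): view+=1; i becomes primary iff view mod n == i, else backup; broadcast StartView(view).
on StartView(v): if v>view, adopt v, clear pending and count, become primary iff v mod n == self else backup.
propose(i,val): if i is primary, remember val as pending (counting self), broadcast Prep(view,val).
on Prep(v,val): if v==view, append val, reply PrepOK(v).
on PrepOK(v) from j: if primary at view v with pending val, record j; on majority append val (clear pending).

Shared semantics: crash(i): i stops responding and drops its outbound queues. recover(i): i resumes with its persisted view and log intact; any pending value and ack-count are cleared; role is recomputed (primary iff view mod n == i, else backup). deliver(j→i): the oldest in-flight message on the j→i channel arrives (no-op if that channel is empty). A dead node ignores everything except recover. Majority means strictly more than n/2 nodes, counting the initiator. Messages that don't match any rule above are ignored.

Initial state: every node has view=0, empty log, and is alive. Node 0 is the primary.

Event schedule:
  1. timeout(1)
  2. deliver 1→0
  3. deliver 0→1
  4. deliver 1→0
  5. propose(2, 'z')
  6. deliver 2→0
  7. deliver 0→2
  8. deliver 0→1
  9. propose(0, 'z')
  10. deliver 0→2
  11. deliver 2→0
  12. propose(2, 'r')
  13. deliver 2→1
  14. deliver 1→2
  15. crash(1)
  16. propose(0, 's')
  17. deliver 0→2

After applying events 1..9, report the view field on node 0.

1. timeout(1):  <1:prim v1 ->
2. deliver 1→0:  <0:back v1 ->
3. deliver 0→1:  nop
4. deliver 1→0:  nop
5. propose(2,'z'):  nop
6. deliver 2→0:  nop
7. deliver 0→2:  nop
8. deliver 0→1:  nop
9. propose(0,'z'):  nop

1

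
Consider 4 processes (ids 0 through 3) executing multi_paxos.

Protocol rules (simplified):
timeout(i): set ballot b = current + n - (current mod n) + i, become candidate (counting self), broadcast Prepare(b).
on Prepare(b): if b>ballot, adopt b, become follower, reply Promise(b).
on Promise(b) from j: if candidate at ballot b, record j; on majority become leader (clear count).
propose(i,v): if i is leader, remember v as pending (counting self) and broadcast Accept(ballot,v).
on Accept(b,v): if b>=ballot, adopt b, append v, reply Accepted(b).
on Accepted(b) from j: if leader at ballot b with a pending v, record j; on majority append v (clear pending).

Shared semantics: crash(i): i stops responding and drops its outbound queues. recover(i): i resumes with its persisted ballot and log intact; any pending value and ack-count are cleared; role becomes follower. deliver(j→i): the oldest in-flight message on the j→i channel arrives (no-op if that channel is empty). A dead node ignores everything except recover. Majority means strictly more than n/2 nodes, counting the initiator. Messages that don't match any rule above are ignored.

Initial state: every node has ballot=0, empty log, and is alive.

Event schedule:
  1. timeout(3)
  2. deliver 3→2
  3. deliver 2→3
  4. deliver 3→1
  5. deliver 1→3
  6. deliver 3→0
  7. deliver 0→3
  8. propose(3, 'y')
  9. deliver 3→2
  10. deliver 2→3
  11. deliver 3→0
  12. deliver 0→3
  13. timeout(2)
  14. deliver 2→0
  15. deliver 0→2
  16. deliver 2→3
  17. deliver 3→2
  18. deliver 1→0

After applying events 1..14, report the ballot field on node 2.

10

[1] timeout(3) → N3(cand b7 [-])
[2] deliver 3→2 → N2(foll b7 [-])
[3] deliver 2→3 → ∅
[4] deliver 3→1 → N1(foll b7 [-])
[5] deliver 1→3 → N3(lead b7 [-])
[6] deliver 3→0 → N0(foll b7 [-])
[7] deliver 0→3 → ∅
[8] propose(3,'y') → ∅
[9] deliver 3→2 → N2(foll b7 [y])
[10] deliver 2→3 → ∅
[11] deliver 3→0 → N0(foll b7 [y])
[12] deliver 0→3 → N3(lead b7 [y])
[13] timeout(2) → N2(cand b10 [y])
[14] deliver 2→0 → N0(foll b10 [y])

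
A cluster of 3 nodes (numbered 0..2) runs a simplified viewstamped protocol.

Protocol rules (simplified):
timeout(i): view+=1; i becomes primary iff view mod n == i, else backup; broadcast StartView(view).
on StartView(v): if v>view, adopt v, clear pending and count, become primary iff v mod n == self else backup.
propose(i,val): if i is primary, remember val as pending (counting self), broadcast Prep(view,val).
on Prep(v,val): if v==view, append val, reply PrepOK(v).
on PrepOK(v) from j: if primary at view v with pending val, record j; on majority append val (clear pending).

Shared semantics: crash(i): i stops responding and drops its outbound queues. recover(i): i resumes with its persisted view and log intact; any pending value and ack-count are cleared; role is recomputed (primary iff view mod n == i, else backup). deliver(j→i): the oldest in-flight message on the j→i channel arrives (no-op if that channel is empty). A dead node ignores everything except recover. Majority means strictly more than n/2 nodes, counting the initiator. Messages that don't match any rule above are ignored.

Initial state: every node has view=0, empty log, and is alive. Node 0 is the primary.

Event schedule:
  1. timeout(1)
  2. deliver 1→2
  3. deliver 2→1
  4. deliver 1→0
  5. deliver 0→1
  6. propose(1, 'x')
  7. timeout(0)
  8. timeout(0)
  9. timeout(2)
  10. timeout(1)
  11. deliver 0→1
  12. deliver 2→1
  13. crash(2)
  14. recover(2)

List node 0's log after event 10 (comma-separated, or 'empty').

1. timeout(1):  <1:prim v1 ->
2. deliver 1→2:  <2:back v1 ->
3. deliver 2→1:  nop
4. deliver 1→0:  <0:back v1 ->
5. deliver 0→1:  nop
6. propose(1,'x'):  nop
7. timeout(0):  <0:back v2 ->
8. timeout(0):  <0:prim v3 ->
9. timeout(2):  <2:prim v2 ->
10. timeout(1):  <1:back v2 ->

empty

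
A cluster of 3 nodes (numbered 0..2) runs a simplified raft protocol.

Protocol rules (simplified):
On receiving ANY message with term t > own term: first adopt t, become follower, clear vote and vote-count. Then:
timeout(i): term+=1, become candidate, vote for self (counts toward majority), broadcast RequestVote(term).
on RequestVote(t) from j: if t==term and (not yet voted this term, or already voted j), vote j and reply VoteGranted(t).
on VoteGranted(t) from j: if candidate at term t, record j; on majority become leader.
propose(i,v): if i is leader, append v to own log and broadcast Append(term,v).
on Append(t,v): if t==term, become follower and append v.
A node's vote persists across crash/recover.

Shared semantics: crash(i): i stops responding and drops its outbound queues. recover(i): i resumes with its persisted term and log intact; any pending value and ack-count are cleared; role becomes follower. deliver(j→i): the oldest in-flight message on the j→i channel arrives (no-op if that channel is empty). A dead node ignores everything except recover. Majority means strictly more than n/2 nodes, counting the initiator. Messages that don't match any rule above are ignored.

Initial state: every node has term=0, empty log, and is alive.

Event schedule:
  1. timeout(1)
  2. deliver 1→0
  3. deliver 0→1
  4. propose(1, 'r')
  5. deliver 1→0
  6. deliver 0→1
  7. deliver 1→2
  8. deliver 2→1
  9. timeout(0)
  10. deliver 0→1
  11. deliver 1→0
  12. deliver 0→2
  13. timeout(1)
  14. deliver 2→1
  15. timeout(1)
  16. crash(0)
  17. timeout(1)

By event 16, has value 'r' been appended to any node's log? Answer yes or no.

1. timeout(1):  <1:cand t1 ->
2. deliver 1→0:  <0:foll t1 ->
3. deliver 0→1:  <1:lead t1 ->
4. propose(1,'r'):  <1:lead t1 r>
5. deliver 1→0:  <0:foll t1 r>
6. deliver 0→1:  nop
7. deliver 1→2:  <2:foll t1 ->
8. deliver 2→1:  nop
9. timeout(0):  <0:cand t2 r>
10. deliver 0→1:  <1:foll t2 r>
11. deliver 1→0:  <0:lead t2 r>
12. deliver 0→2:  <2:foll t2 ->
13. timeout(1):  <1:cand t3 r>
14. deliver 2→1:  nop
15. timeout(1):  <1:cand t4 r>
16. crash(0):  <0:✗lead t2 r>

yes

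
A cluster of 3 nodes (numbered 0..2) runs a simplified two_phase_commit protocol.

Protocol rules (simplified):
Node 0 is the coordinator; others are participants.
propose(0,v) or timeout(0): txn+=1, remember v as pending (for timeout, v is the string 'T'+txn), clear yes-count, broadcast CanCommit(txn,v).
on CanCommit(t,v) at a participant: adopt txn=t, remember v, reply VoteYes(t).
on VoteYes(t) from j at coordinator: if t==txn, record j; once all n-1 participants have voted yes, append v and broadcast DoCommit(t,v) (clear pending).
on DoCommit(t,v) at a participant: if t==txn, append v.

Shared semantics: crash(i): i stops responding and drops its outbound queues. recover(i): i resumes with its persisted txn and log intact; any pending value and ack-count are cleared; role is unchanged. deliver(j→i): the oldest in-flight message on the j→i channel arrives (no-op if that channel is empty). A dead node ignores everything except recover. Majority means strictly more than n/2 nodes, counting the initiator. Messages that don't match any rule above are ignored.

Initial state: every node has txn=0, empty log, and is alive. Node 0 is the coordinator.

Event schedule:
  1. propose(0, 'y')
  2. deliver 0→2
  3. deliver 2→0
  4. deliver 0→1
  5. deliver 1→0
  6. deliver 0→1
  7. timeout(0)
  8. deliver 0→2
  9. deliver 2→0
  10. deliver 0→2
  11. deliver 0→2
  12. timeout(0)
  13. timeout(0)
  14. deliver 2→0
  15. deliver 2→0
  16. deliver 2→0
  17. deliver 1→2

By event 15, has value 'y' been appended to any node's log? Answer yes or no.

yes

step 1 propose(0,'y'): 0={coor,t=1,log=-}
step 2 deliver 0→2: 2={part,t=1,log=-}
step 3 deliver 2→0: —
step 4 deliver 0→1: 1={part,t=1,log=-}
step 5 deliver 1→0: 0={coor,t=1,log=y}
step 6 deliver 0→1: 1={part,t=1,log=y}
step 7 timeout(0): 0={coor,t=2,log=y}
step 8 deliver 0→2: 2={part,t=1,log=y}
step 9 deliver 2→0: —
step 10 deliver 0→2: 2={part,t=2,log=y}
step 11 deliver 0→2: —
step 12 timeout(0): 0={coor,t=3,log=y}
step 13 timeout(0): 0={coor,t=4,log=y}
step 14 deliver 2→0: —
step 15 deliver 2→0: —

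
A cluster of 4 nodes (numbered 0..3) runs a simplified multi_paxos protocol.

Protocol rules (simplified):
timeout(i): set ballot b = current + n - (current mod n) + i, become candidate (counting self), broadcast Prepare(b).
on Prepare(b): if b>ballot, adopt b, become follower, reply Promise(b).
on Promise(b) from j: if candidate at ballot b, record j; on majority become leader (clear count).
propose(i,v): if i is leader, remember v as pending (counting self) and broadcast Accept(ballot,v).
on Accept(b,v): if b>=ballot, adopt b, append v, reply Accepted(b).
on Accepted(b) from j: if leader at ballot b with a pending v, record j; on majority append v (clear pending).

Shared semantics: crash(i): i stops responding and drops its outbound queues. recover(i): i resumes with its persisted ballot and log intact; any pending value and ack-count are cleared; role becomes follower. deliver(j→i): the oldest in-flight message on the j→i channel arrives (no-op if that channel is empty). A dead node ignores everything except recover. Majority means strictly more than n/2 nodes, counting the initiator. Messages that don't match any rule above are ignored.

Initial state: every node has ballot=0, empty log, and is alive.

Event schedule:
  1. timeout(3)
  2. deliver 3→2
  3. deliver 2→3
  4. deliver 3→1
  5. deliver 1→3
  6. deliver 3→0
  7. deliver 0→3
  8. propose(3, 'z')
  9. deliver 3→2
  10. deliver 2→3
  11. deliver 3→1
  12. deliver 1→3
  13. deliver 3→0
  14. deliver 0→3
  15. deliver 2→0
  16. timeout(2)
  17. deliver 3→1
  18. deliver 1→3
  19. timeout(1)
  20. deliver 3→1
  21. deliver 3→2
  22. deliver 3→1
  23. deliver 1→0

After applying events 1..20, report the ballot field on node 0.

7

[1] timeout(3) → N3(cand b7 [-])
[2] deliver 3→2 → N2(foll b7 [-])
[3] deliver 2→3 → ∅
[4] deliver 3→1 → N1(foll b7 [-])
[5] deliver 1→3 → N3(lead b7 [-])
[6] deliver 3→0 → N0(foll b7 [-])
[7] deliver 0→3 → ∅
[8] propose(3,'z') → ∅
[9] deliver 3→2 → N2(foll b7 [z])
[10] deliver 2→3 → ∅
[11] deliver 3→1 → N1(foll b7 [z])
[12] deliver 1→3 → N3(lead b7 [z])
[13] deliver 3→0 → N0(foll b7 [z])
[14] deliver 0→3 → ∅
[15] deliver 2→0 → ∅
[16] timeout(2) → N2(cand b10 [z])
[17] deliver 3→1 → ∅
[18] deliver 1→3 → ∅
[19] timeout(1) → N1(cand b9 [z])
[20] deliver 3→1 → ∅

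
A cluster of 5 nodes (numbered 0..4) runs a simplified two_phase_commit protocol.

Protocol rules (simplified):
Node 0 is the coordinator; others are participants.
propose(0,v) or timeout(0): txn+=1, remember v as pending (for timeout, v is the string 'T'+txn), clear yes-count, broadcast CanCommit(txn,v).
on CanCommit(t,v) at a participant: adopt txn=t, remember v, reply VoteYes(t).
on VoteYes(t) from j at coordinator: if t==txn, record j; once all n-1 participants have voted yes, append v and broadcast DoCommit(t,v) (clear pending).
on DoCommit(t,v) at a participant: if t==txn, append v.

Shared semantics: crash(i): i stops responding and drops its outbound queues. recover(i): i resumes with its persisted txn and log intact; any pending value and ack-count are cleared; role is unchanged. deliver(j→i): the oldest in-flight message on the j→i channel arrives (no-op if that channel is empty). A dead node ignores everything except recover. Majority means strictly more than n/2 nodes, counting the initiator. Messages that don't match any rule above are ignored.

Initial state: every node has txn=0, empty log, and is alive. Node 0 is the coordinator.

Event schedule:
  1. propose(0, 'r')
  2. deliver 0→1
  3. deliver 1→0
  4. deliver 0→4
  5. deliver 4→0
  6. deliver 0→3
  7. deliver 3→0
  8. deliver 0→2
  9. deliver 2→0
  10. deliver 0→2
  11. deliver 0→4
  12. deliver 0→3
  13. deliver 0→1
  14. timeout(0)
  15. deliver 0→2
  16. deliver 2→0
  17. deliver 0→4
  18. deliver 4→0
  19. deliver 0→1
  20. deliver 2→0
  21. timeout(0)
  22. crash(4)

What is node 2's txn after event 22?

step 1 propose(0,'r'): 0={coor,t=1,log=-}
step 2 deliver 0→1: 1={part,t=1,log=-}
step 3 deliver 1→0: —
step 4 deliver 0→4: 4={part,t=1,log=-}
step 5 deliver 4→0: —
step 6 deliver 0→3: 3={part,t=1,log=-}
step 7 deliver 3→0: —
step 8 deliver 0→2: 2={part,t=1,log=-}
step 9 deliver 2→0: 0={coor,t=1,log=r}
step 10 deliver 0→2: 2={part,t=1,log=r}
step 11 deliver 0→4: 4={part,t=1,log=r}
step 12 deliver 0→3: 3={part,t=1,log=r}
step 13 deliver 0→1: 1={part,t=1,log=r}
step 14 timeout(0): 0={coor,t=2,log=r}
step 15 deliver 0→2: 2={part,t=2,log=r}
step 16 deliver 2→0: —
step 17 deliver 0→4: 4={part,t=2,log=r}
step 18 deliver 4→0: —
step 19 deliver 0→1: 1={part,t=2,log=r}
step 20 deliver 2→0: —
step 21 timeout(0): 0={coor,t=3,log=r}
step 22 crash(4): 4={✗part,t=2,log=r}

2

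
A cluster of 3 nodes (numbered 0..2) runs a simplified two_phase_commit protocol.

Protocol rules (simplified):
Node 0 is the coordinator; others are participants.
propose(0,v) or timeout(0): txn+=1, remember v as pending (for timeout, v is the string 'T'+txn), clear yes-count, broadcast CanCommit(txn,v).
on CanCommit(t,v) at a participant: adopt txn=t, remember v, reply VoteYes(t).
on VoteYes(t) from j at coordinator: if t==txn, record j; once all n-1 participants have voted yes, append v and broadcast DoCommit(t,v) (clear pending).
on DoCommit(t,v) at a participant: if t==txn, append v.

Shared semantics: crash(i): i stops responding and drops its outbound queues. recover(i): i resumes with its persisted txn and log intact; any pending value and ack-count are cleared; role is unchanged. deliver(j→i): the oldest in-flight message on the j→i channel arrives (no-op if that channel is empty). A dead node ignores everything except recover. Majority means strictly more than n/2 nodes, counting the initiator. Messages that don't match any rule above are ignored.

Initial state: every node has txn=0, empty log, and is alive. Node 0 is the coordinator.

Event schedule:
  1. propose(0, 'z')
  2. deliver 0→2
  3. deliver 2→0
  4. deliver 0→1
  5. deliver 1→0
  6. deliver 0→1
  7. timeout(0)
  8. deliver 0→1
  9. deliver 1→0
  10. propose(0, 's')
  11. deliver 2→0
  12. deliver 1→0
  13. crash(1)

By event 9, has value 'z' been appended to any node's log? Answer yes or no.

yes

[1] propose(0,'z') → N0(coor t1 [-])
[2] deliver 0→2 → N2(part t1 [-])
[3] deliver 2→0 → ∅
[4] deliver 0→1 → N1(part t1 [-])
[5] deliver 1→0 → N0(coor t1 [z])
[6] deliver 0→1 → N1(part t1 [z])
[7] timeout(0) → N0(coor t2 [z])
[8] deliver 0→1 → N1(part t2 [z])
[9] deliver 1→0 → ∅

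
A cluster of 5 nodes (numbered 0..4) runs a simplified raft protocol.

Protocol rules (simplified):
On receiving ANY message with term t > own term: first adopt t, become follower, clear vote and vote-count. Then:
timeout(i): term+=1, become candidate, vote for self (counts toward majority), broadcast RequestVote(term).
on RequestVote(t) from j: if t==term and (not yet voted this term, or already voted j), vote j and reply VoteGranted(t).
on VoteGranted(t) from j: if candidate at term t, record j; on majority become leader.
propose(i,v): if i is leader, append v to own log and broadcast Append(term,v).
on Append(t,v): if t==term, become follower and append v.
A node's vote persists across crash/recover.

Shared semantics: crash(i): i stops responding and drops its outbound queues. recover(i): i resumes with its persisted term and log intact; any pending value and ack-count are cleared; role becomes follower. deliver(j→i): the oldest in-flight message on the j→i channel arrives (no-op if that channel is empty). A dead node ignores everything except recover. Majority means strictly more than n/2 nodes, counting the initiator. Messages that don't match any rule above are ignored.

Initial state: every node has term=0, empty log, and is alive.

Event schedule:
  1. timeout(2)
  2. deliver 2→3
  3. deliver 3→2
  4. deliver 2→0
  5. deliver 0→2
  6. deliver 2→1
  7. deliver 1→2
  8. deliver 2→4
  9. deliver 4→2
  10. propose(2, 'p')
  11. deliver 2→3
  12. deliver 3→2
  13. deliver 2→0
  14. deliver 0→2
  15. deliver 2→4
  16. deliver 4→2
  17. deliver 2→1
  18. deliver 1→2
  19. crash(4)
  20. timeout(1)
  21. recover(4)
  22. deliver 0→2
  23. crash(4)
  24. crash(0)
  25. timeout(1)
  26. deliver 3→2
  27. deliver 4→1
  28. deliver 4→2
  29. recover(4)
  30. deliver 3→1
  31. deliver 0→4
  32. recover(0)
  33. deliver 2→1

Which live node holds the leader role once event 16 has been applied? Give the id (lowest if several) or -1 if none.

e1 timeout(2): 2[cand,t=1,-]
e2 deliver 2→3: 3[foll,t=1,-]
e3 deliver 3→2: ·
e4 deliver 2→0: 0[foll,t=1,-]
e5 deliver 0→2: 2[lead,t=1,-]
e6 deliver 2→1: 1[foll,t=1,-]
e7 deliver 1→2: ·
e8 deliver 2→4: 4[foll,t=1,-]
e9 deliver 4→2: ·
e10 propose(2,'p'): 2[lead,t=1,p]
e11 deliver 2→3: 3[foll,t=1,p]
e12 deliver 3→2: ·
e13 deliver 2→0: 0[foll,t=1,p]
e14 deliver 0→2: ·
e15 deliver 2→4: 4[foll,t=1,p]
e16 deliver 4→2: ·

2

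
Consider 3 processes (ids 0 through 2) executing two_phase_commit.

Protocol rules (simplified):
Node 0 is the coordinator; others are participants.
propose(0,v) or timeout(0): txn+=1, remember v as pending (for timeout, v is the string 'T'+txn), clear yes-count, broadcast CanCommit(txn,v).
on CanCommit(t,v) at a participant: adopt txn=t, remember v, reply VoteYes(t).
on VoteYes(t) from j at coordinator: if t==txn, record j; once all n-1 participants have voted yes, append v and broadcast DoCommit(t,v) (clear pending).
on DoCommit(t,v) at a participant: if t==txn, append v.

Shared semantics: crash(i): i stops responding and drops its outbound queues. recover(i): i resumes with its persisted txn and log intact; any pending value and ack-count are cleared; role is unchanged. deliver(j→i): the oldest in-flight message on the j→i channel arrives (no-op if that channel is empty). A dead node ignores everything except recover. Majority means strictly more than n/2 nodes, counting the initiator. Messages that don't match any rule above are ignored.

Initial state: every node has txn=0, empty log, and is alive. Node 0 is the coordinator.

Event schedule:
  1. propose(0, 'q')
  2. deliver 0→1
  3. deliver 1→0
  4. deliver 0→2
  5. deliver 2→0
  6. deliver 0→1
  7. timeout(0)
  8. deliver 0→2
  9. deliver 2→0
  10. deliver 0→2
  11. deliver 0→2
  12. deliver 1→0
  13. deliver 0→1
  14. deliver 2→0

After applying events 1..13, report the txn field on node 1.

after 1 — propose(0,'q'): n0:coor/t1/[-]
after 2 — deliver 0→1: n1:part/t1/[-]
after 3 — deliver 1→0: ·
after 4 — deliver 0→2: n2:part/t1/[-]
after 5 — deliver 2→0: n0:coor/t1/[q]
after 6 — deliver 0→1: n1:part/t1/[q]
after 7 — timeout(0): n0:coor/t2/[q]
after 8 — deliver 0→2: n2:part/t1/[q]
after 9 — deliver 2→0: ·
after 10 — deliver 0→2: n2:part/t2/[q]
after 11 — deliver 0→2: ·
after 12 — deliver 1→0: ·
after 13 — deliver 0→1: n1:part/t2/[q]

2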